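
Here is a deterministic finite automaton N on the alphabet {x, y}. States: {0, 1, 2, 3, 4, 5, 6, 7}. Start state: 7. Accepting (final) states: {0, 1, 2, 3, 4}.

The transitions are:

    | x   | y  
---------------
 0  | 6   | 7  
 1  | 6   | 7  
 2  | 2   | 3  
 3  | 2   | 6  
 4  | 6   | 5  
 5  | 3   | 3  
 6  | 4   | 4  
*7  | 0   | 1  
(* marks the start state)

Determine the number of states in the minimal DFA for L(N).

7

Start with accepting vs non-accepting: {0,1,2,3,4} | {5,6,7}.
Refine {0,1,2,3,4} on symbol x: members go to different blocks, giving {0,1,4} and {2,3}.
On input x, block {5,6,7} splits into {6,7} and {5}.
Split {0,1,4} by δ(·,y) → {0,1} and {4}.
Refine {6,7} on symbol x: members go to different blocks, giving {6} and {7}.
Split {2,3} by δ(·,y) → {2} and {3}.
The partition is now stable with 7 blocks: {0,1} | {6} | {2} | {5} | {4} | {7} | {3}.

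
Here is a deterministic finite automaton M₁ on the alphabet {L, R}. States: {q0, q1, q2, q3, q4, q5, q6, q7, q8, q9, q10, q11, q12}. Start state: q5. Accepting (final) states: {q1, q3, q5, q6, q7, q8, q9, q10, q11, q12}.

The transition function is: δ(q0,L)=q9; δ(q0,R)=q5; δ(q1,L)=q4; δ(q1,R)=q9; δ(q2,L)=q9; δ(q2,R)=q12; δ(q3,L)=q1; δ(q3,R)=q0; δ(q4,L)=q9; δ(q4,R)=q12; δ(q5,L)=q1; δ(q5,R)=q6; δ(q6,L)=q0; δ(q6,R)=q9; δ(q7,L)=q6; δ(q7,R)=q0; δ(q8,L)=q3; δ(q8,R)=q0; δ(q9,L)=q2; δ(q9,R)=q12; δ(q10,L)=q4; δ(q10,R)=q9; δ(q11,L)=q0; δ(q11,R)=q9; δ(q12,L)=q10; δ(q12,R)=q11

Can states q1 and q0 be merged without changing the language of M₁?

No

Reachable states from the start: {q0,q1,q2,q4,q5,q6,q9,q10,q11,q12}. Unreachable: {q3,q7,q8} — drop them.
Initial partition by acceptance: {q1,q5,q6,q9,q10,q11,q12} | {q0,q2,q4}.
Refine {q1,q5,q6,q9,q10,q11,q12} on symbol L: members go to different blocks, giving {q1,q6,q9,q10,q11} and {q5,q12}.
Refine {q1,q6,q9,q10,q11} on symbol R: members go to different blocks, giving {q1,q6,q10,q11} and {q9}.
The partition is now stable with 4 blocks: {q1,q6,q10,q11} | {q0,q2,q4} | {q5,q12} | {q9}.
q1 and q0 end up in different blocks, so they are distinguishable. For instance, the string 'ε' is accepted from only q1.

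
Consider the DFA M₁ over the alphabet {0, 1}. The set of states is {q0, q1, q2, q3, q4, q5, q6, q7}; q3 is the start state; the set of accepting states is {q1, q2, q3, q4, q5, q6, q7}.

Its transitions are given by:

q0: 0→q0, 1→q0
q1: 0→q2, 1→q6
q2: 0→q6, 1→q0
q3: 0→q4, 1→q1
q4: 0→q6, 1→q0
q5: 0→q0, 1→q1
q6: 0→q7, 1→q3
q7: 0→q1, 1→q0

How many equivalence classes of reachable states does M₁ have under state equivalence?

3

States {q5} cannot be reached from the start state, so discard them.
P0 = {q1,q2,q3,q4,q6,q7} | {q0}.
On input 1, block {q1,q2,q3,q4,q6,q7} splits into {q1,q3,q6} and {q2,q4,q7}.
The partition is now stable with 3 blocks: {q1,q3,q6} | {q0} | {q2,q4,q7}.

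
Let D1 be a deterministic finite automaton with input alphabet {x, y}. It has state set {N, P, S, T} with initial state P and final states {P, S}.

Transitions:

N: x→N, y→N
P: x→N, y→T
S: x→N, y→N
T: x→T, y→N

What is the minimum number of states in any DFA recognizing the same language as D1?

2

States {S} cannot be reached from the start state, so discard them.
Initial partition by acceptance: {P} | {N,T}.
The partition is now stable with 2 blocks: {P} | {N,T}.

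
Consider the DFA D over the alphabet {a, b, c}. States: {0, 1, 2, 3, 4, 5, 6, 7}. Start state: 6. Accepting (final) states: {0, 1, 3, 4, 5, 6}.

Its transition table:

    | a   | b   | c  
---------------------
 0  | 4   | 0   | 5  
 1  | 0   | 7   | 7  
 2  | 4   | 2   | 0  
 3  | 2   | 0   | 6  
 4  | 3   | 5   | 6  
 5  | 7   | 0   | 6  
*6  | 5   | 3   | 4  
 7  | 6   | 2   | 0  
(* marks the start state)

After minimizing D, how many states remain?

States {1} cannot be reached from the start state, so discard them.
Initial partition by acceptance: {0,3,4,5,6} | {2,7}.
Refine {0,3,4,5,6} on symbol a: members go to different blocks, giving {0,4,6} and {3,5}.
On input a, block {0,4,6} splits into {4,6} and {0}.
The partition is now stable with 4 blocks: {4,6} | {2,7} | {3,5} | {0}.

4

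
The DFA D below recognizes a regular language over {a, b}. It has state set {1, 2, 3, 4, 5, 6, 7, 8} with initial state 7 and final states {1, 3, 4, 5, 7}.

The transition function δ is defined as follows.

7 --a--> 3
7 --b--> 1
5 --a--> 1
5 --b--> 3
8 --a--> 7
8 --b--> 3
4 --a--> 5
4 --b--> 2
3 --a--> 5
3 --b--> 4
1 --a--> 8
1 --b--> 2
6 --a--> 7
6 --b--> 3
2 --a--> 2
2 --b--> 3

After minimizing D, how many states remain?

7

First remove the unreachable states {6}; 7 states remain.
Initial partition by acceptance: {1,3,4,5,7} | {2,8}.
On input a, block {1,3,4,5,7} splits into {3,4,5,7} and {1}.
On input a, block {3,4,5,7} splits into {3,4,7} and {5}.
On input a, block {3,4,7} splits into {3,4} and {7}.
Split {3,4} by δ(·,b) → {3} and {4}.
Refine {2,8} on symbol a: members go to different blocks, giving {2} and {8}.
Stable partition: {3} | {2} | {1} | {5} | {7} | {4} | {8} — 7 equivalence classes.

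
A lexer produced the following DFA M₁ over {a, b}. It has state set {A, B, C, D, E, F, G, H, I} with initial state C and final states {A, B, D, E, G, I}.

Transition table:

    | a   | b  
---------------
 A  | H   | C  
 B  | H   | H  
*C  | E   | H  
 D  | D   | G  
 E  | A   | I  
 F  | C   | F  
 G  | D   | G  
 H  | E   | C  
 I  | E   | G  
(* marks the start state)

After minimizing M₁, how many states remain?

5

Reachable states from the start: {A,C,D,E,G,H,I}. Unreachable: {B,F} — drop them.
Start with accepting vs non-accepting: {A,D,E,G,I} | {C,H}.
Refine {A,D,E,G,I} on symbol a: members go to different blocks, giving {D,E,G,I} and {A}.
On input a, block {D,E,G,I} splits into {D,G,I} and {E}.
On input a, block {D,G,I} splits into {D,G} and {I}.
Stable partition: {D,G} | {C,H} | {A} | {E} | {I} — 5 equivalence classes.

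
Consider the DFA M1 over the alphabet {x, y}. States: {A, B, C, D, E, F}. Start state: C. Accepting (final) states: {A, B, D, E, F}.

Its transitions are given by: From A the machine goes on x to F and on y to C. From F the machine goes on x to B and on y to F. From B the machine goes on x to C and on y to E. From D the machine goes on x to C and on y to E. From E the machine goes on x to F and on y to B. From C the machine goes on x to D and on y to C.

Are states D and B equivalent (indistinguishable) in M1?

First remove the unreachable states {A}; 5 states remain.
Start with accepting vs non-accepting: {B,D,E,F} | {C}.
Split {B,D,E,F} by δ(·,x) → {B,D} and {E,F}.
Refine {E,F} on symbol x: members go to different blocks, giving {E} and {F}.
The partition is now stable with 4 blocks: {B,D} | {C} | {E} | {F}.
D and B lie in the same block of the stable partition, so they are equivalent — no string distinguishes them.

Yes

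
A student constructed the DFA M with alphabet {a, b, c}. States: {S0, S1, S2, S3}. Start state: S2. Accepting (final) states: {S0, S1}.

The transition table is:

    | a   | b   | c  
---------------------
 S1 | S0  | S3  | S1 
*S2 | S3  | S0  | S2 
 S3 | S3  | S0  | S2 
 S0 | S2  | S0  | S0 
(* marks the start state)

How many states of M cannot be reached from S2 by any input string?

BFS from S2 reaches {S0, S2, S3}; the 1 state(s) S1 are never visited.

1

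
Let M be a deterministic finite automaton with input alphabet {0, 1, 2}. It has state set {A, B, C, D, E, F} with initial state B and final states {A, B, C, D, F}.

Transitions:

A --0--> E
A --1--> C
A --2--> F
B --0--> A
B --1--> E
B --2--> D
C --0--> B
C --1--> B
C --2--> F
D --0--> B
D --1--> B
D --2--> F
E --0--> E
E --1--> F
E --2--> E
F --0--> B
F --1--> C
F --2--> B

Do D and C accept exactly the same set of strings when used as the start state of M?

Yes

Every state is reachable, so we keep all 6.
Initial partition by acceptance: {A,B,C,D,F} | {E}.
Split {A,B,C,D,F} by δ(·,0) → {B,C,D,F} and {A}.
Split {B,C,D,F} by δ(·,0) → {C,D,F} and {B}.
On input 1, block {C,D,F} splits into {C,D} and {F}.
Stable partition: {C,D} | {E} | {A} | {B} | {F} — 5 equivalence classes.
D and C lie in the same block of the stable partition, so they are equivalent — no string distinguishes them.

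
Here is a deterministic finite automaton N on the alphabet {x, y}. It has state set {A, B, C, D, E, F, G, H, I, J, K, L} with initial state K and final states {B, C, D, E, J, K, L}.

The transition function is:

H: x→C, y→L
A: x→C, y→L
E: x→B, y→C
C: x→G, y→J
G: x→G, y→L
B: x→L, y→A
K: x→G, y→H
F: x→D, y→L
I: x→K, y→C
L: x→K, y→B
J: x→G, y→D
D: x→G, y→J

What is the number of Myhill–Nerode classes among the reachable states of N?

6

First remove the unreachable states {E,F,I}; 9 states remain.
P0 = {B,C,D,J,K,L} | {A,G,H}.
On input x, block {B,C,D,J,K,L} splits into {C,D,J,K} and {B,L}.
On input y, block {C,D,J,K} splits into {C,D,J} and {K}.
Refine {A,G,H} on symbol x: members go to different blocks, giving {A,H} and {G}.
On input x, block {B,L} splits into {B} and {L}.
Stable partition: {C,D,J} | {A,H} | {B} | {K} | {G} | {L} — 6 equivalence classes.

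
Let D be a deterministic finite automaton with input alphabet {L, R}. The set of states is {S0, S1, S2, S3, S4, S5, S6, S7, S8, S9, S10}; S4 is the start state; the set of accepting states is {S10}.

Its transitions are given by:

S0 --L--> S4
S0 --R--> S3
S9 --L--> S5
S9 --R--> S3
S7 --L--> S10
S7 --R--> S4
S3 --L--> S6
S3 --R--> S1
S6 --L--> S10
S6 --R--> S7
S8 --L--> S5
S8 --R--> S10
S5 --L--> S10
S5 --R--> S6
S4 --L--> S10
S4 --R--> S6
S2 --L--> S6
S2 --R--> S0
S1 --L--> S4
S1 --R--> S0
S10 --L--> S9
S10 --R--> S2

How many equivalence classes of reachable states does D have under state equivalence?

Reachable states from the start: {S0,S1,S2,S3,S4,S5,S6,S7,S9,S10}. Unreachable: {S8} — drop them.
P0 = {S10} | {S0,S1,S2,S3,S4,S5,S6,S7,S9}.
Split {S0,S1,S2,S3,S4,S5,S6,S7,S9} by δ(·,L) → {S0,S1,S2,S3,S9} and {S4,S5,S6,S7}.
No further refinement is possible. Final partition (3 blocks): {S10} | {S0,S1,S2,S3,S9} | {S4,S5,S6,S7}.

3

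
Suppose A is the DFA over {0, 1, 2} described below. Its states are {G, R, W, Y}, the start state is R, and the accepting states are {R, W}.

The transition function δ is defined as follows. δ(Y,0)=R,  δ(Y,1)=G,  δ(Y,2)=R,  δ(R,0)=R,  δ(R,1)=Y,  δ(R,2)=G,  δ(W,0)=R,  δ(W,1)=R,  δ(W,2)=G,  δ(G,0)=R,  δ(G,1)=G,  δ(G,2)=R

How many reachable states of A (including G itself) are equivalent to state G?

2

States {W} cannot be reached from the start state, so discard them.
Start with accepting vs non-accepting: {R} | {G,Y}.
No further refinement is possible. Final partition (2 blocks): {R} | {G,Y}.
The equivalence class containing G is {G,Y}, of size 2.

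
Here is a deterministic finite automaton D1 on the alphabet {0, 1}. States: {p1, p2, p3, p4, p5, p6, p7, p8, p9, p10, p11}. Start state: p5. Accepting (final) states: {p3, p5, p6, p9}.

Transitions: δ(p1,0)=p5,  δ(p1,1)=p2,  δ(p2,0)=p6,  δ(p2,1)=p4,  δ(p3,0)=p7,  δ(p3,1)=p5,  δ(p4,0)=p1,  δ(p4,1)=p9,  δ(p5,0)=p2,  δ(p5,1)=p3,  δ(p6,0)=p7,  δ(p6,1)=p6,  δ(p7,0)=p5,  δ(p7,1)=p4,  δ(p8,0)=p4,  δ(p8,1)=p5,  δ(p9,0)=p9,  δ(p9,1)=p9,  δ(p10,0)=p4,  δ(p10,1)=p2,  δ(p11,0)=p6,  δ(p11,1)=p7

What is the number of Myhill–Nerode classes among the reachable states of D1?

Reachable states from the start: {p1,p2,p3,p4,p5,p6,p7,p9}. Unreachable: {p8,p10,p11} — drop them.
Initial partition by acceptance: {p3,p5,p6,p9} | {p1,p2,p4,p7}.
Refine {p3,p5,p6,p9} on symbol 0: members go to different blocks, giving {p3,p5,p6} and {p9}.
Refine {p1,p2,p4,p7} on symbol 0: members go to different blocks, giving {p1,p2,p7} and {p4}.
Split {p1,p2,p7} by δ(·,1) → {p2,p7} and {p1}.
No further refinement is possible. Final partition (5 blocks): {p3,p5,p6} | {p2,p7} | {p9} | {p4} | {p1}.

5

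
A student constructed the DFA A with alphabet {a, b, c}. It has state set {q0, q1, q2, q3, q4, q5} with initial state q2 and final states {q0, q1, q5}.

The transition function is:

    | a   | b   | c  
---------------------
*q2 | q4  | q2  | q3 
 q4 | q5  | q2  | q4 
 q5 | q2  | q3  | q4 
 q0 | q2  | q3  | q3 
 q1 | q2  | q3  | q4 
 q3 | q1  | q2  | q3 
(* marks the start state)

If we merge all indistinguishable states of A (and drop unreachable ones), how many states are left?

3

First remove the unreachable states {q0}; 5 states remain.
P0 = {q1,q5} | {q2,q3,q4}.
Refine {q2,q3,q4} on symbol a: members go to different blocks, giving {q3,q4} and {q2}.
The partition is now stable with 3 blocks: {q1,q5} | {q3,q4} | {q2}.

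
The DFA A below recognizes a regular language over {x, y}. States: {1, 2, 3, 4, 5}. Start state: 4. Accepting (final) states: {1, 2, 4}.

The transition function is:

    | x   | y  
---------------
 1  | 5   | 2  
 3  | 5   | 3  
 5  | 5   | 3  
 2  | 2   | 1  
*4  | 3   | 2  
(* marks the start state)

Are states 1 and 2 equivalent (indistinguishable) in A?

No

Every state is reachable, so we keep all 5.
P0 = {1,2,4} | {3,5}.
Refine {1,2,4} on symbol x: members go to different blocks, giving {1,4} and {2}.
Stable partition: {1,4} | {3,5} | {2} — 3 equivalence classes.
1 and 2 end up in different blocks, so they are distinguishable. For instance, the string 'x' is accepted from only 2.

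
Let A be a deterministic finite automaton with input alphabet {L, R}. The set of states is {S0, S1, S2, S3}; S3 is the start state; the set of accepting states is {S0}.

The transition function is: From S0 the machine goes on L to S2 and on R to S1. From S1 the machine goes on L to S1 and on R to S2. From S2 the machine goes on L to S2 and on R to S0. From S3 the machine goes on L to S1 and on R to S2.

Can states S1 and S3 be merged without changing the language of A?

Yes

Every state is reachable, so we keep all 4.
P0 = {S0} | {S1,S2,S3}.
Split {S1,S2,S3} by δ(·,R) → {S1,S3} and {S2}.
The partition is now stable with 3 blocks: {S0} | {S1,S3} | {S2}.
S1 and S3 lie in the same block of the stable partition, so they are equivalent — no string distinguishes them.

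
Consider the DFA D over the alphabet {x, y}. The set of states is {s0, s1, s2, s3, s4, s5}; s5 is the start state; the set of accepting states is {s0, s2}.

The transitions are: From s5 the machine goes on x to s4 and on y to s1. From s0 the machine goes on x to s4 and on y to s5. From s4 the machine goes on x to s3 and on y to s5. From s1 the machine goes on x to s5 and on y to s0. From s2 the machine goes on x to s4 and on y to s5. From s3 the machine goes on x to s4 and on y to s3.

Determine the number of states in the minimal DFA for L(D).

Reachable states from the start: {s0,s1,s3,s4,s5}. Unreachable: {s2} — drop them.
Initial partition by acceptance: {s0} | {s1,s3,s4,s5}.
Split {s1,s3,s4,s5} by δ(·,y) → {s3,s4,s5} and {s1}.
Refine {s3,s4,s5} on symbol y: members go to different blocks, giving {s3,s4} and {s5}.
Split {s3,s4} by δ(·,y) → {s3} and {s4}.
The partition is now stable with 5 blocks: {s0} | {s3} | {s1} | {s5} | {s4}.

5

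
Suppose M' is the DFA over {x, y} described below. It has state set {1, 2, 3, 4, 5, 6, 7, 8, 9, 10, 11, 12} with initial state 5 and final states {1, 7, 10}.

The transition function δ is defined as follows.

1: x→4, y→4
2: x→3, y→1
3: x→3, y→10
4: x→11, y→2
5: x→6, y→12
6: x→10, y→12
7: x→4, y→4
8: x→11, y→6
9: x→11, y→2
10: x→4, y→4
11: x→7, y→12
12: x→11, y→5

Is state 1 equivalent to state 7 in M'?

States {8,9} cannot be reached from the start state, so discard them.
P0 = {1,7,10} | {2,3,4,5,6,11,12}.
Refine {2,3,4,5,6,11,12} on symbol x: members go to different blocks, giving {2,3,4,5,12} and {6,11}.
Refine {2,3,4,5,12} on symbol x: members go to different blocks, giving {4,5,12} and {2,3}.
Refine {4,5,12} on symbol y: members go to different blocks, giving {5,12} and {4}.
Stable partition: {1,7,10} | {5,12} | {6,11} | {2,3} | {4} — 5 equivalence classes.
1 and 7 lie in the same block of the stable partition, so they are equivalent — no string distinguishes them.

Yes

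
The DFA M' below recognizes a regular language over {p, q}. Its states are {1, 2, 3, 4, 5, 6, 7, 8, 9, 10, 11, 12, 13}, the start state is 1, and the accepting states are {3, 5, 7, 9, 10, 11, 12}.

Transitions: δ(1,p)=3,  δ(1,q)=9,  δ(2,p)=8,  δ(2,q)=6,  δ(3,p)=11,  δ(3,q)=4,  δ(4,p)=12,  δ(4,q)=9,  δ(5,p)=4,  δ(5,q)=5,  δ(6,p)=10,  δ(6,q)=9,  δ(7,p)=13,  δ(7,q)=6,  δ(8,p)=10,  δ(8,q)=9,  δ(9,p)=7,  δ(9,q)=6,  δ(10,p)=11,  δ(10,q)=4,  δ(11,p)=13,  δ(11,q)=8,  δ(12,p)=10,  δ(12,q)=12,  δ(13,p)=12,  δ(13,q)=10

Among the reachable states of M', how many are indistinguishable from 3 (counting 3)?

2

Reachable states from the start: {1,3,4,6,7,8,9,10,11,12,13}. Unreachable: {2,5} — drop them.
Start with accepting vs non-accepting: {3,7,9,10,11,12} | {1,4,6,8,13}.
On input p, block {3,7,9,10,11,12} splits into {3,9,10,12} and {7,11}.
On input p, block {3,9,10,12} splits into {3,9,10} and {12}.
Refine {1,4,6,8,13} on symbol p: members go to different blocks, giving {1,6,8} and {4,13}.
Split {3,9,10} by δ(·,q) → {3,10} and {9}.
Split {4,13} by δ(·,q) → {4} and {13}.
Stable partition: {3,10} | {1,6,8} | {7,11} | {12} | {4} | {9} | {13} — 7 equivalence classes.
The equivalence class containing 3 is {3,10}, of size 2.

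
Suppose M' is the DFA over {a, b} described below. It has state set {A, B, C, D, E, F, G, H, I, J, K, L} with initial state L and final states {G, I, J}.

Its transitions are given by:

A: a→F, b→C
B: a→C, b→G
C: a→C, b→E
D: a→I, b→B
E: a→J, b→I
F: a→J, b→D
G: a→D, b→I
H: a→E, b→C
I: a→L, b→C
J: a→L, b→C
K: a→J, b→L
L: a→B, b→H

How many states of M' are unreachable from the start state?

BFS from L reaches {B, C, D, E, G, H, I, J, L}; the 3 state(s) A, F, K are never visited.

3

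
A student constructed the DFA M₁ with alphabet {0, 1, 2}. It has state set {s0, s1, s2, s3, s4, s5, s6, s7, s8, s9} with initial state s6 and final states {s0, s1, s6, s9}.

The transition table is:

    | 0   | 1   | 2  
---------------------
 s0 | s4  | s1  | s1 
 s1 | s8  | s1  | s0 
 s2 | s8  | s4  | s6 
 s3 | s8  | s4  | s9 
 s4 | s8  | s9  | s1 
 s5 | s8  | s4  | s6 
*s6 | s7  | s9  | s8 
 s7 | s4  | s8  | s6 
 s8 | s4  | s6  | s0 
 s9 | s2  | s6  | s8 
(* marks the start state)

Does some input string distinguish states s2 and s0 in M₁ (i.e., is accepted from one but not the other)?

Yes

First remove the unreachable states {s3,s5}; 8 states remain.
Start with accepting vs non-accepting: {s0,s1,s6,s9} | {s2,s4,s7,s8}.
On input 2, block {s0,s1,s6,s9} splits into {s0,s1} and {s6,s9}.
Refine {s2,s4,s7,s8} on symbol 1: members go to different blocks, giving {s2,s7} and {s4,s8}.
The partition is now stable with 4 blocks: {s0,s1} | {s2,s7} | {s6,s9} | {s4,s8}.
s2 and s0 end up in different blocks, so they are distinguishable. For instance, the string 'ε' is accepted from only s0.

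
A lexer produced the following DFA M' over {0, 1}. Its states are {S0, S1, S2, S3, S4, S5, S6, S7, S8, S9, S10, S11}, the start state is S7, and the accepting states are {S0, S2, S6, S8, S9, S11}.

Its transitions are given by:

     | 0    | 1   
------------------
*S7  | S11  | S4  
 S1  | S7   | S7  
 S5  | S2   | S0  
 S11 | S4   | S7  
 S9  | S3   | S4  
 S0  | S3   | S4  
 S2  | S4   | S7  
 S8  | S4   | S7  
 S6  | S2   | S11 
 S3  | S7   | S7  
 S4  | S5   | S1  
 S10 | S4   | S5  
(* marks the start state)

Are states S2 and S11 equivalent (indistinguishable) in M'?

States {S6,S8,S9,S10} cannot be reached from the start state, so discard them.
Initial partition by acceptance: {S0,S2,S11} | {S1,S3,S4,S5,S7}.
Refine {S1,S3,S4,S5,S7} on symbol 0: members go to different blocks, giving {S1,S3,S4} and {S5,S7}.
On input 1, block {S0,S2,S11} splits into {S2,S11} and {S0}.
Refine {S1,S3,S4} on symbol 1: members go to different blocks, giving {S1,S3} and {S4}.
Refine {S5,S7} on symbol 1: members go to different blocks, giving {S5} and {S7}.
The partition is now stable with 6 blocks: {S2,S11} | {S1,S3} | {S5} | {S0} | {S4} | {S7}.
S2 and S11 lie in the same block of the stable partition, so they are equivalent — no string distinguishes them.

Yes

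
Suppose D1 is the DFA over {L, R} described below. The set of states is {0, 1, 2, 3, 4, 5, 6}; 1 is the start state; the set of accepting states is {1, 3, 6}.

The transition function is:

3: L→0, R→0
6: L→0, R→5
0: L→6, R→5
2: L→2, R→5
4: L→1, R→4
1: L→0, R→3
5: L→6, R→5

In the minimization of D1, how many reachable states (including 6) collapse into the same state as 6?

Reachable states from the start: {0,1,3,5,6}. Unreachable: {2,4} — drop them.
Start with accepting vs non-accepting: {1,3,6} | {0,5}.
On input R, block {1,3,6} splits into {3,6} and {1}.
Stable partition: {3,6} | {0,5} | {1} — 3 equivalence classes.
State 6 belongs to the block {3,6}, which has 2 states.

2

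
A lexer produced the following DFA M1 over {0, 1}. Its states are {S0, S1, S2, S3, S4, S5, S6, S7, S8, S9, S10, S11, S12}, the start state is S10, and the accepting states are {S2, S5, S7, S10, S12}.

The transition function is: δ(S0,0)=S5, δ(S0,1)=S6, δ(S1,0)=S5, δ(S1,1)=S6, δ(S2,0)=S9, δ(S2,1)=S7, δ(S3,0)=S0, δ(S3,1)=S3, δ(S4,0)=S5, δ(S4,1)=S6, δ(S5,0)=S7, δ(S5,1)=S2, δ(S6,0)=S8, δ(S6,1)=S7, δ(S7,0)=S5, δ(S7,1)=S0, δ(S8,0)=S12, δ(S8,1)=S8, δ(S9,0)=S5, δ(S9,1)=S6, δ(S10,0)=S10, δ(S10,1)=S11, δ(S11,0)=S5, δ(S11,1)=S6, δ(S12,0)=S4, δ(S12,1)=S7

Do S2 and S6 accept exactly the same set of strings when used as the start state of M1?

No

First remove the unreachable states {S1,S3}; 11 states remain.
P0 = {S2,S5,S7,S10,S12} | {S0,S4,S6,S8,S9,S11}.
On input 0, block {S2,S5,S7,S10,S12} splits into {S5,S7,S10} and {S2,S12}.
Split {S5,S7,S10} by δ(·,1) → {S7,S10} and {S5}.
Split {S7,S10} by δ(·,0) → {S7} and {S10}.
On input 0, block {S0,S4,S6,S8,S9,S11} splits into {S0,S4,S9,S11} and {S6} and {S8}.
No further refinement is possible. Final partition (7 blocks): {S7} | {S0,S4,S9,S11} | {S2,S12} | {S5} | {S10} | {S6} | {S8}.
S2 and S6 end up in different blocks, so they are distinguishable. For instance, the string 'ε' is accepted from only S2.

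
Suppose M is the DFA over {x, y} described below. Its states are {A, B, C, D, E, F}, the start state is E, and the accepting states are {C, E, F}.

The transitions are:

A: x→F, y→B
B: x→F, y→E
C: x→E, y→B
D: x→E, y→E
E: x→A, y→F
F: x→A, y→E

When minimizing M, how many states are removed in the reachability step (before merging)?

No path from E leads to C, D; the other 4 states are all reachable.

2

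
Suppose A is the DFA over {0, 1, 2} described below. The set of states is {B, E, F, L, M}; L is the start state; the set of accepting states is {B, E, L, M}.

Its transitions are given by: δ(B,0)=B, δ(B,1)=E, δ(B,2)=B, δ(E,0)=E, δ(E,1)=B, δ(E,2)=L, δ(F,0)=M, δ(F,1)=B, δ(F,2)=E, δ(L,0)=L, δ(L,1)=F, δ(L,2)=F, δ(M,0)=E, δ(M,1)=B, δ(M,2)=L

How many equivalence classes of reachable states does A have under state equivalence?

4

Every state is reachable, so we keep all 5.
Start with accepting vs non-accepting: {B,E,L,M} | {F}.
On input 1, block {B,E,L,M} splits into {B,E,M} and {L}.
Split {B,E,M} by δ(·,2) → {E,M} and {B}.
Stable partition: {E,M} | {F} | {L} | {B} — 4 equivalence classes.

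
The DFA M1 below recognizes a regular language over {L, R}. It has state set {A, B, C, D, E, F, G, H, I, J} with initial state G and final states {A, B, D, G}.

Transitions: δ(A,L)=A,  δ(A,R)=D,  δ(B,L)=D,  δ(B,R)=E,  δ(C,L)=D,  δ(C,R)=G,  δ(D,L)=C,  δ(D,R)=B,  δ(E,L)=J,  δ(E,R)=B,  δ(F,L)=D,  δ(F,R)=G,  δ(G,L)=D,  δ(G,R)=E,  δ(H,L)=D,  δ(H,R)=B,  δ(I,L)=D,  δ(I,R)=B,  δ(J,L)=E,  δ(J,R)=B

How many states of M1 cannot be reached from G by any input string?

Starting at G and following transitions, the reachable set is {B, C, D, E, G, J}. That leaves A, F, H, I unreachable — 4 in total.

4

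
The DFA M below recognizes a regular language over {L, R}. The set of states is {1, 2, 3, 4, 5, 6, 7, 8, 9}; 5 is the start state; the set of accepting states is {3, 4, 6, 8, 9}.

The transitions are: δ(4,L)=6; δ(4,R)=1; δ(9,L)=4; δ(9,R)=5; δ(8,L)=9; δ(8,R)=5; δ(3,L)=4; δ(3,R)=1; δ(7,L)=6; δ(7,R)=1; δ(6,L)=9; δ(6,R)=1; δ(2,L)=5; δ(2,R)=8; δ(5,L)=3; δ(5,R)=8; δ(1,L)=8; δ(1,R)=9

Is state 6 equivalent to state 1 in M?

Reachable states from the start: {1,3,4,5,6,8,9}. Unreachable: {2,7} — drop them.
Start with accepting vs non-accepting: {3,4,6,8,9} | {1,5}.
Stable partition: {3,4,6,8,9} | {1,5} — 2 equivalence classes.
6 and 1 end up in different blocks, so they are distinguishable. For instance, the string 'ε' is accepted from only 6.

No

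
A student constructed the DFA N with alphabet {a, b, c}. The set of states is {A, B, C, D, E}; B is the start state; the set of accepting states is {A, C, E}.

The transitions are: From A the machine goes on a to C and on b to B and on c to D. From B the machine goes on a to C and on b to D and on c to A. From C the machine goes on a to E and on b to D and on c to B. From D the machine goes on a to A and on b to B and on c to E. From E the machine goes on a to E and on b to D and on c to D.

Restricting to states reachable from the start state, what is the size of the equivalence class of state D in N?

Initial partition by acceptance: {A,C,E} | {B,D}.
Stable partition: {A,C,E} | {B,D} — 2 equivalence classes.
The equivalence class containing D is {B,D}, of size 2.

2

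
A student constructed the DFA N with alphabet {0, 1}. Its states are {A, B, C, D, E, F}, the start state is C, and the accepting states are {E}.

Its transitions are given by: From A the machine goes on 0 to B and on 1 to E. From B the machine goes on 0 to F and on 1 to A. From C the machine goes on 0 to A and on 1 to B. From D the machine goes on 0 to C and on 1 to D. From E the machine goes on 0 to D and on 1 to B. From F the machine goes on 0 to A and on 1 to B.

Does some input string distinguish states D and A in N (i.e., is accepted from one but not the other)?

Yes

All states are reachable from the start state.
Start with accepting vs non-accepting: {E} | {A,B,C,D,F}.
On input 1, block {A,B,C,D,F} splits into {B,C,D,F} and {A}.
Refine {B,C,D,F} on symbol 0: members go to different blocks, giving {B,D} and {C,F}.
Split {B,D} by δ(·,1) → {B} and {D}.
The partition is now stable with 5 blocks: {E} | {B} | {A} | {C,F} | {D}.
D and A end up in different blocks, so they are distinguishable. For instance, the string '1' is accepted from only A.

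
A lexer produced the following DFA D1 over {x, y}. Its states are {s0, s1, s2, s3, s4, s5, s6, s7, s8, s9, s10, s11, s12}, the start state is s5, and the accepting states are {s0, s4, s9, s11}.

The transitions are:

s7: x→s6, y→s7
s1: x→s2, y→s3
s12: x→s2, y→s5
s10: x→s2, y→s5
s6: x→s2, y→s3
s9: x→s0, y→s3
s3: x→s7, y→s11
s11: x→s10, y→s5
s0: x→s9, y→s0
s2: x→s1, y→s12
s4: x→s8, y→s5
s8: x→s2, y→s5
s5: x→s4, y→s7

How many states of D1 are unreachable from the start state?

No path from s5 leads to s0, s9; the other 11 states are all reachable.

2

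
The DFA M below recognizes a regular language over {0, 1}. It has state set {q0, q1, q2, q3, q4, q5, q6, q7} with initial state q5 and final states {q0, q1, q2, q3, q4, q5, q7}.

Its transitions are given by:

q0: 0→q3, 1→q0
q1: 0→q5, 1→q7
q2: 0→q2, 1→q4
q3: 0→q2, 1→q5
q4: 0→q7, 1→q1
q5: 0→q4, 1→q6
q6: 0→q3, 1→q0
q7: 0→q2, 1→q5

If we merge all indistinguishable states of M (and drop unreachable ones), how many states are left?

P0 = {q0,q1,q2,q3,q4,q5,q7} | {q6}.
Split {q0,q1,q2,q3,q4,q5,q7} by δ(·,1) → {q0,q1,q2,q3,q4,q7} and {q5}.
On input 0, block {q0,q1,q2,q3,q4,q7} splits into {q0,q2,q3,q4,q7} and {q1}.
Refine {q0,q2,q3,q4,q7} on symbol 1: members go to different blocks, giving {q0,q2} and {q3,q7} and {q4}.
Refine {q0,q2} on symbol 0: members go to different blocks, giving {q0} and {q2}.
No further refinement is possible. Final partition (7 blocks): {q0} | {q6} | {q5} | {q1} | {q3,q7} | {q4} | {q2}.

7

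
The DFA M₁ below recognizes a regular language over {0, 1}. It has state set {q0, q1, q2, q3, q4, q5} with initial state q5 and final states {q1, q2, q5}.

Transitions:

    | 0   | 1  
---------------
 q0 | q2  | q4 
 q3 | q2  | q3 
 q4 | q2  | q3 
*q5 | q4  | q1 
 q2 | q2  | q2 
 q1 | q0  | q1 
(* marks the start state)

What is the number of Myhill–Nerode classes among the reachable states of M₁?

3

P0 = {q1,q2,q5} | {q0,q3,q4}.
Split {q1,q2,q5} by δ(·,0) → {q1,q5} and {q2}.
The partition is now stable with 3 blocks: {q1,q5} | {q0,q3,q4} | {q2}.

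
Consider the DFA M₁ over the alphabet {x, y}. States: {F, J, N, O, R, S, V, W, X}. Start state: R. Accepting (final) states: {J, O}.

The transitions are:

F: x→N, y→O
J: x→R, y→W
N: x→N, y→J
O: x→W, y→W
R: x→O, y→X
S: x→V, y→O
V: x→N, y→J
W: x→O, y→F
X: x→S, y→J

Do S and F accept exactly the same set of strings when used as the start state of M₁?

Yes

P0 = {J,O} | {F,N,R,S,V,W,X}.
Split {F,N,R,S,V,W,X} by δ(·,x) → {F,N,S,V,X} and {R,W}.
No further refinement is possible. Final partition (3 blocks): {J,O} | {F,N,S,V,X} | {R,W}.
S and F lie in the same block of the stable partition, so they are equivalent — no string distinguishes them.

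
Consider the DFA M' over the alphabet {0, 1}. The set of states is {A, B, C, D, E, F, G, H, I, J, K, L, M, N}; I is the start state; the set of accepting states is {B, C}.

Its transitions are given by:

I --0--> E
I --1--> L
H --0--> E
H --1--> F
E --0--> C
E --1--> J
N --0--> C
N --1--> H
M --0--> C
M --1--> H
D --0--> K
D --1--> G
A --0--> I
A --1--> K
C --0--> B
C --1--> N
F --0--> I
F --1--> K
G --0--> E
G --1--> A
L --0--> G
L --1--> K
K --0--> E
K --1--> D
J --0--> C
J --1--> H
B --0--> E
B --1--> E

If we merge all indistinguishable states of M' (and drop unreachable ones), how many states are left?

First remove the unreachable states {M}; 13 states remain.
P0 = {B,C} | {A,D,E,F,G,H,I,J,K,L,N}.
Split {B,C} by δ(·,0) → {B} and {C}.
Split {A,D,E,F,G,H,I,J,K,L,N} by δ(·,0) → {A,D,F,G,H,I,K,L} and {E,J,N}.
Refine {A,D,F,G,H,I,K,L} on symbol 0: members go to different blocks, giving {A,D,F,L} and {G,H,I,K}.
On input 1, block {E,J,N} splits into {J,N} and {E}.
Stable partition: {B} | {A,D,F,L} | {C} | {J,N} | {G,H,I,K} | {E} — 6 equivalence classes.

6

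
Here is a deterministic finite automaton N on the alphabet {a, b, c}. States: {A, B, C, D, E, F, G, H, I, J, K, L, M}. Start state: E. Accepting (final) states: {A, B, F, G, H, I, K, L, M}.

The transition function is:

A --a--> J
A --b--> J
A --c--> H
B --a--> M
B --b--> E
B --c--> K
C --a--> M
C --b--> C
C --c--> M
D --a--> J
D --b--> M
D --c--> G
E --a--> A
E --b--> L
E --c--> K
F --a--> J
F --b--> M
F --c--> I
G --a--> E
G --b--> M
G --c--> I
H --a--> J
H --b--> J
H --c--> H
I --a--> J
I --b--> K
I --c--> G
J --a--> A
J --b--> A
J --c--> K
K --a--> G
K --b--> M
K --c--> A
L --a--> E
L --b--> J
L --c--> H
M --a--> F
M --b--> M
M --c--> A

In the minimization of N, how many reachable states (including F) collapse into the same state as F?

First remove the unreachable states {B,C,D}; 10 states remain.
Start with accepting vs non-accepting: {A,F,G,H,I,K,L,M} | {E,J}.
On input a, block {A,F,G,H,I,K,L,M} splits into {A,F,G,H,I,L} and {K,M}.
On input b, block {A,F,G,H,I,L} splits into {A,H,L} and {F,G,I}.
The partition is now stable with 4 blocks: {A,H,L} | {E,J} | {K,M} | {F,G,I}.
State F belongs to the block {F,G,I}, which has 3 states.

3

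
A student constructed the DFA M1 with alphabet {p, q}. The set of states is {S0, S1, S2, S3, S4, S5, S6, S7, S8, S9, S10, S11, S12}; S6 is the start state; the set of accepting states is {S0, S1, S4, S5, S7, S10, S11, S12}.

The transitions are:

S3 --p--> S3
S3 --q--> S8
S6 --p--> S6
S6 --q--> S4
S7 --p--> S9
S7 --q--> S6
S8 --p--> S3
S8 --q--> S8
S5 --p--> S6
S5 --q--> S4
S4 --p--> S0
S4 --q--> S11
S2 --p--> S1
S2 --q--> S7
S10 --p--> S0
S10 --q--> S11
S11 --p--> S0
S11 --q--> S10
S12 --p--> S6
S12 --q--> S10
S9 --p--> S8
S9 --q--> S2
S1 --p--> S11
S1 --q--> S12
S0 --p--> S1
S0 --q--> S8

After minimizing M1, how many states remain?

6

Reachable states from the start: {S0,S1,S3,S4,S6,S8,S10,S11,S12}. Unreachable: {S2,S5,S7,S9} — drop them.
P0 = {S0,S1,S4,S10,S11,S12} | {S3,S6,S8}.
Refine {S0,S1,S4,S10,S11,S12} on symbol p: members go to different blocks, giving {S0,S1,S4,S10,S11} and {S12}.
Split {S0,S1,S4,S10,S11} by δ(·,q) → {S4,S10,S11} and {S0} and {S1}.
Split {S3,S6,S8} by δ(·,q) → {S3,S8} and {S6}.
No further refinement is possible. Final partition (6 blocks): {S4,S10,S11} | {S3,S8} | {S12} | {S0} | {S1} | {S6}.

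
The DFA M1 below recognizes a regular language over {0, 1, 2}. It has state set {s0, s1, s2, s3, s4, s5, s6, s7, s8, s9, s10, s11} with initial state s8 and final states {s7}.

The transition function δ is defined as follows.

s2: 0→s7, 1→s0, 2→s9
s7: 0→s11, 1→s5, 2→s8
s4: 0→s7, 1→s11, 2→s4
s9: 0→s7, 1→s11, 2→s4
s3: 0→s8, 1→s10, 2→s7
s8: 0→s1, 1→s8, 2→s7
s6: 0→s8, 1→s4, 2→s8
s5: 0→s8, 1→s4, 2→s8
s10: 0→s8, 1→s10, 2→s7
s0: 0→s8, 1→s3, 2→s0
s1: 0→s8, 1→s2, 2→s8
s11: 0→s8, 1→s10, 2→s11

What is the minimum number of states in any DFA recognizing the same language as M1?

6

First remove the unreachable states {s6}; 11 states remain.
Start with accepting vs non-accepting: {s7} | {s0,s1,s2,s3,s4,s5,s8,s9,s10,s11}.
On input 0, block {s0,s1,s2,s3,s4,s5,s8,s9,s10,s11} splits into {s0,s1,s3,s5,s8,s10,s11} and {s2,s4,s9}.
On input 1, block {s0,s1,s3,s5,s8,s10,s11} splits into {s0,s3,s8,s10,s11} and {s1,s5}.
On input 0, block {s0,s3,s8,s10,s11} splits into {s0,s3,s10,s11} and {s8}.
Refine {s0,s3,s10,s11} on symbol 2: members go to different blocks, giving {s0,s11} and {s3,s10}.
The partition is now stable with 6 blocks: {s7} | {s0,s11} | {s2,s4,s9} | {s1,s5} | {s8} | {s3,s10}.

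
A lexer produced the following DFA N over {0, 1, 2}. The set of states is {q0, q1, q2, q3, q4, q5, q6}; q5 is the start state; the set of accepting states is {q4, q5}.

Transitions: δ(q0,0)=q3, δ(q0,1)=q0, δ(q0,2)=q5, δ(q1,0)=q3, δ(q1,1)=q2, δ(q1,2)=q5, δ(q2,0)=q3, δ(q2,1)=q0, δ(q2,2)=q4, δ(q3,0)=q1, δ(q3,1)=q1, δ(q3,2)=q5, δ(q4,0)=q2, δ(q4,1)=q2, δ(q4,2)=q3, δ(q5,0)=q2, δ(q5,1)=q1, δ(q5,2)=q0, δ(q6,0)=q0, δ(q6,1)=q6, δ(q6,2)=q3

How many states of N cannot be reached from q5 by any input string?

No path from q5 leads to q6; the other 6 states are all reachable.

1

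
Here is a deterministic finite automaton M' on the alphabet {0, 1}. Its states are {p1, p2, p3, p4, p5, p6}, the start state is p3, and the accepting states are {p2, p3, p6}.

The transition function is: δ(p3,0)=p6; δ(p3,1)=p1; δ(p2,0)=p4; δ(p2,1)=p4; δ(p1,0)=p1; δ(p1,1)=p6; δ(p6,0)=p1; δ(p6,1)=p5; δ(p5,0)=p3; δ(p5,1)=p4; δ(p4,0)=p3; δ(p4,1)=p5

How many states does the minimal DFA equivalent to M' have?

Reachable states from the start: {p1,p3,p4,p5,p6}. Unreachable: {p2} — drop them.
Start with accepting vs non-accepting: {p3,p6} | {p1,p4,p5}.
Split {p3,p6} by δ(·,0) → {p3} and {p6}.
On input 0, block {p1,p4,p5} splits into {p4,p5} and {p1}.
The partition is now stable with 4 blocks: {p3} | {p4,p5} | {p6} | {p1}.

4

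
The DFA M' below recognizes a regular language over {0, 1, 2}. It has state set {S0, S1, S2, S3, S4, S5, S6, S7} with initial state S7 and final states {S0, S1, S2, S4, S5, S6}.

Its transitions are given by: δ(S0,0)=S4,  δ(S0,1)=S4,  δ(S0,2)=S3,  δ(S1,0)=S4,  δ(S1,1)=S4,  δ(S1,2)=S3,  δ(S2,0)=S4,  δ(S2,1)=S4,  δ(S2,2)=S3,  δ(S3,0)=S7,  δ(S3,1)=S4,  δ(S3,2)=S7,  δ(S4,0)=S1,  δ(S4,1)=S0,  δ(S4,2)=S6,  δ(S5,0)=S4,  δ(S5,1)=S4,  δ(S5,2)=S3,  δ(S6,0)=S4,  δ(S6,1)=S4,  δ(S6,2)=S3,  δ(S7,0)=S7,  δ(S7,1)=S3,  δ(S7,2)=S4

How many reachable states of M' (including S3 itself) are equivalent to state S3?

1

States {S2,S5} cannot be reached from the start state, so discard them.
P0 = {S0,S1,S4,S6} | {S3,S7}.
Split {S0,S1,S4,S6} by δ(·,2) → {S0,S1,S6} and {S4}.
Split {S3,S7} by δ(·,1) → {S3} and {S7}.
Stable partition: {S0,S1,S6} | {S3} | {S4} | {S7} — 4 equivalence classes.
The equivalence class containing S3 is {S3}, of size 1.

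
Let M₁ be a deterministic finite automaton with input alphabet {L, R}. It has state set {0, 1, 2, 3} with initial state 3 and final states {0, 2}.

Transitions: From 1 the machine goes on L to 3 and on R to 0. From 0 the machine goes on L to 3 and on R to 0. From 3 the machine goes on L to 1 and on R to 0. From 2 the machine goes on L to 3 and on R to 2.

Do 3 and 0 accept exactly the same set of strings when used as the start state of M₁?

No

States {2} cannot be reached from the start state, so discard them.
Start with accepting vs non-accepting: {0} | {1,3}.
Stable partition: {0} | {1,3} — 2 equivalence classes.
3 and 0 end up in different blocks, so they are distinguishable. For instance, the string 'ε' is accepted from only 0.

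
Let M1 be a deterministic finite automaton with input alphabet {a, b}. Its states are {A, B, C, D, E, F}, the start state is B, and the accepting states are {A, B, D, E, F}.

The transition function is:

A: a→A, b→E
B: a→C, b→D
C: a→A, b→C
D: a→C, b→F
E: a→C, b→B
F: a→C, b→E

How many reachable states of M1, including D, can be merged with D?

4

Initial partition by acceptance: {A,B,D,E,F} | {C}.
On input a, block {A,B,D,E,F} splits into {B,D,E,F} and {A}.
No further refinement is possible. Final partition (3 blocks): {B,D,E,F} | {C} | {A}.
State D belongs to the block {B,D,E,F}, which has 4 states.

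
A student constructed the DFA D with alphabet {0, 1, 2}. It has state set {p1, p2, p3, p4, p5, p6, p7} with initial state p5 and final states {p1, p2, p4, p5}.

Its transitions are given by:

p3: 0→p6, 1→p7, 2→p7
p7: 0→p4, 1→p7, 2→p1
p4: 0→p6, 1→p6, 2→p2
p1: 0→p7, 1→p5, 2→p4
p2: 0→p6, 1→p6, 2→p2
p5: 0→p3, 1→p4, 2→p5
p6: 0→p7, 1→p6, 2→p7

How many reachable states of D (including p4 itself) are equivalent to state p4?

2

P0 = {p1,p2,p4,p5} | {p3,p6,p7}.
Refine {p1,p2,p4,p5} on symbol 1: members go to different blocks, giving {p1,p5} and {p2,p4}.
On input 1, block {p1,p5} splits into {p1} and {p5}.
Refine {p3,p6,p7} on symbol 0: members go to different blocks, giving {p3,p6} and {p7}.
On input 0, block {p3,p6} splits into {p3} and {p6}.
The partition is now stable with 6 blocks: {p1} | {p3} | {p2,p4} | {p5} | {p7} | {p6}.
The equivalence class containing p4 is {p2,p4}, of size 2.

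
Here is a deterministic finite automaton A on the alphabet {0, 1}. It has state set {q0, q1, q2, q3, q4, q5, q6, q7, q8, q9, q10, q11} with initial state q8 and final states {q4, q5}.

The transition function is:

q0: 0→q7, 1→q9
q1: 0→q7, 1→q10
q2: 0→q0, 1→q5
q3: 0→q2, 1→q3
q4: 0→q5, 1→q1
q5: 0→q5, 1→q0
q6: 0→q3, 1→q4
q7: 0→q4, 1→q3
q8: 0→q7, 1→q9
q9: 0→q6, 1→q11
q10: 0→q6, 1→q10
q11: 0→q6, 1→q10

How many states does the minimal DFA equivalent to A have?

7

All states are reachable from the start state.
Initial partition by acceptance: {q4,q5} | {q0,q1,q2,q3,q6,q7,q8,q9,q10,q11}.
Split {q0,q1,q2,q3,q6,q7,q8,q9,q10,q11} by δ(·,0) → {q0,q1,q2,q3,q6,q8,q9,q10,q11} and {q7}.
On input 0, block {q0,q1,q2,q3,q6,q8,q9,q10,q11} splits into {q2,q3,q6,q9,q10,q11} and {q0,q1,q8}.
Split {q2,q3,q6,q9,q10,q11} by δ(·,0) → {q3,q6,q9,q10,q11} and {q2}.
Split {q3,q6,q9,q10,q11} by δ(·,0) → {q6,q9,q10,q11} and {q3}.
On input 0, block {q6,q9,q10,q11} splits into {q9,q10,q11} and {q6}.
The partition is now stable with 7 blocks: {q4,q5} | {q9,q10,q11} | {q7} | {q0,q1,q8} | {q2} | {q3} | {q6}.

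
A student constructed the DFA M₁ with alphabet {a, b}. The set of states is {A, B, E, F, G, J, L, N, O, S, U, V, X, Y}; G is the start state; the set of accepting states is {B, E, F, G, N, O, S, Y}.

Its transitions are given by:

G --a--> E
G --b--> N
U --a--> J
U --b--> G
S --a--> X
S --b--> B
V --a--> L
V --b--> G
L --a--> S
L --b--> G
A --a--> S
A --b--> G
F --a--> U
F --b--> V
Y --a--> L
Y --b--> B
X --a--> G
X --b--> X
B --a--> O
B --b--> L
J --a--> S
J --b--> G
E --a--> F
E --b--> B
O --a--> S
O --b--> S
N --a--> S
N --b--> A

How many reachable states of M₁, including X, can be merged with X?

1

States {Y} cannot be reached from the start state, so discard them.
Start with accepting vs non-accepting: {B,E,F,G,N,O,S} | {A,J,L,U,V,X}.
Refine {B,E,F,G,N,O,S} on symbol a: members go to different blocks, giving {B,E,G,N,O} and {F,S}.
On input a, block {B,E,G,N,O} splits into {E,N,O} and {B,G}.
Refine {E,N,O} on symbol b: members go to different blocks, giving {E} and {N} and {O}.
Split {A,J,L,U,V,X} by δ(·,a) → {A,J,L} and {U,V} and {X}.
Split {F,S} by δ(·,a) → {S} and {F}.
On input a, block {B,G} splits into {G} and {B}.
The partition is now stable with 10 blocks: {E} | {A,J,L} | {S} | {G} | {N} | {O} | {U,V} | {X} | {F} | {B}.
State X belongs to the block {X}, which has 1 states.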